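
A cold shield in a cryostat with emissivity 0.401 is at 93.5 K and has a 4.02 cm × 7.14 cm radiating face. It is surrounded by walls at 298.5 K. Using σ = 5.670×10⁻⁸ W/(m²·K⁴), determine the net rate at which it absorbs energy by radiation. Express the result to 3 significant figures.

Area A = 0.0402 × 0.0714 = 2.87028×10⁻³ m².
Net radiated power P_net = εσA(T⁴ − T₀⁴) = 0.401×5.670×10⁻⁸×2.87028×10⁻³×(93.5⁴ − 298.5⁴).
T⁴ − T₀⁴ = 7.64269×10⁷ − 7.93921×10⁹ = -7.86278×10⁹ K⁴, so P_net = -0.513 W — negative, meaning a net gain of 0.513 W.

Net gain ≈ 0.513 W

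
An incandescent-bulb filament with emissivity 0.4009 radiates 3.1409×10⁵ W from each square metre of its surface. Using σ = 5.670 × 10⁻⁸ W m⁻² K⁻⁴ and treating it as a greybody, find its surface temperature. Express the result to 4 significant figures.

I = εσT⁴, so T = (I/εσ)^(1/4) = (3.1409×10⁵/(0.4009×5.670×10⁻⁸))^(1/4) = 1928 K.

T ≈ 1928 K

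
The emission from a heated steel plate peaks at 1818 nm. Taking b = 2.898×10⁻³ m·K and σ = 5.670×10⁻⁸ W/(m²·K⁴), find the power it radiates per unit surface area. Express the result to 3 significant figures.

I ≈ 3.66×10⁵ W/m²

Wien's law: T = b/λ_max = 2.898×10⁻³/1.818×10⁻⁶ = 1594.06 K.
Then I = σT⁴ = 5.670×10⁻⁸×(1594.06)⁴ = 3.66×10⁵ W/m².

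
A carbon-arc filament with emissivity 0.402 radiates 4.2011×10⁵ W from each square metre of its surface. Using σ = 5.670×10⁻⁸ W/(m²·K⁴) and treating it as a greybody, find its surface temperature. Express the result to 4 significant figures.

T ≈ 2072 K

I = εσT⁴, so T = (I/εσ)^(1/4) = (4.2011×10⁵/(0.402×5.670×10⁻⁸))^(1/4) = 2072 K.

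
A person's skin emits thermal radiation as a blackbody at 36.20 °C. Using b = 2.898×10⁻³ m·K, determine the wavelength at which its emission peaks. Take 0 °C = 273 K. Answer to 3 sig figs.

λ_max ≈ 9.37 μm

T = 36.20 °C + 273 = 309.20 K.
Wien's displacement law: λ_max = b/T = (2.898×10⁻³ m·K)/(309.20 K) = 9.373×10⁻⁶ m.
That is 9.37 μm, in the infrared range.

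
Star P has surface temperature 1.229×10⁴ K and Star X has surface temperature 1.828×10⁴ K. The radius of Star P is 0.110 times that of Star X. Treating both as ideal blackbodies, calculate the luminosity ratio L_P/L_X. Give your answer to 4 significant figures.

L ∝ R²T⁴, so L_P/L_X = (R_P/R_X)²(T_P/T_X)⁴ = (0.110)² × (1.229×10⁴/1.828×10⁴)⁴ = 0.0121 × 0.204316 = 2.472×10⁻³.

L_P/L_X ≈ 2.472×10⁻³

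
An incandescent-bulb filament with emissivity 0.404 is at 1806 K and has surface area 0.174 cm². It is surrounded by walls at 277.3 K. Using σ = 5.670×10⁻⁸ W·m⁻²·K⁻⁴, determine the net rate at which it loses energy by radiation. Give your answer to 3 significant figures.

Net loss ≈ 4.24 W

Area A = 0.174 cm² = 1.74×10⁻⁵ m².
Net radiated power P_net = εσA(T⁴ − T₀⁴) = 0.404×5.670×10⁻⁸×1.74×10⁻⁵×(1806⁴ − 277.3⁴).
T⁴ − T₀⁴ = 1.06383×10¹³ − 5.91289×10⁹ = 1.06324×10¹³ K⁴, so P_net = 4.24 W.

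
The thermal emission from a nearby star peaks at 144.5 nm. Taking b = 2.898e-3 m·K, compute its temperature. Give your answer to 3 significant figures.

Wien's law gives T = b/λ_max = (2.898×10⁻³ m·K)/(1.445×10⁻⁷ m) = 2.01×10⁴ K.

T ≈ 2.01×10⁴ K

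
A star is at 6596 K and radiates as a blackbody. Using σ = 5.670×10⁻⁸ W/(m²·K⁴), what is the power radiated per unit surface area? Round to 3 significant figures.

Stefan–Boltzmann: I = σT⁴ = 5.670×10⁻⁸ × (6596)⁴ = 1.07×10⁸ W/m².

I ≈ 1.07×10⁸ W/m²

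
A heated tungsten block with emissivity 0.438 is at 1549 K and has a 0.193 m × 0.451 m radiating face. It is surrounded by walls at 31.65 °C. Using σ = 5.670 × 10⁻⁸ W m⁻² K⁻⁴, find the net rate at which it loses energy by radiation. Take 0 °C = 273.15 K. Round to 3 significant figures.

Net loss ≈ 1.24×10⁴ W

Surroundings: T = 31.65 °C + 273.15 = 304.80 K.
Area A = 0.193 × 0.451 = 0.087043 m².
Net radiated power P_net = εσA(T⁴ − T₀⁴) = 0.438×5.670×10⁻⁸×0.087043×(1549⁴ − 304.80⁴).
T⁴ − T₀⁴ = 5.75713×10¹² − 8.63097×10⁹ = 5.74850×10¹² K⁴, so P_net = 1.24×10⁴ W.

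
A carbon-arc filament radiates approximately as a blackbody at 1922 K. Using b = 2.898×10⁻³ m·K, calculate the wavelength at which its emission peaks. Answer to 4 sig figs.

Wien's displacement law: λ_max = b/T = (2.898×10⁻³ m·K)/(1922 K) = 1.5078×10⁻⁶ m.
That is 1508 nm, in the infrared range.

λ_max ≈ 1508 nm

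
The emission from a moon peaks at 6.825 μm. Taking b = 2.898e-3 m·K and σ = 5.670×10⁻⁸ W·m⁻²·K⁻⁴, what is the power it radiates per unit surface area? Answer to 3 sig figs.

Wien's law: T = b/λ_max = 2.898×10⁻³/6.825×10⁻⁶ = 424.615 K.
Then I = σT⁴ = 5.670×10⁻⁸×(424.615)⁴ = 1.84×10³ W/m².

I ≈ 1.84×10³ W/m²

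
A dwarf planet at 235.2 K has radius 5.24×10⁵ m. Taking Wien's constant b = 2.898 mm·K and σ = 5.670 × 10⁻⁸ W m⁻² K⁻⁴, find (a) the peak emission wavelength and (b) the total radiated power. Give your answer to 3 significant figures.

λ_max ≈ 12.3 μm; P ≈ 5.99×10¹⁴ W

(a) λ_max = b/T = 2.898×10⁻³/235.2 = 1.232×10⁻⁵ m = 12.3 μm.
Surface area A = 4πR² = 4π(5.24×10⁵ m)² = 3.45042×10¹² m².
(b) P = σAT⁴ = 5.670×10⁻⁸×3.45042×10¹²×(235.2)⁴ = 5.99×10¹⁴ W.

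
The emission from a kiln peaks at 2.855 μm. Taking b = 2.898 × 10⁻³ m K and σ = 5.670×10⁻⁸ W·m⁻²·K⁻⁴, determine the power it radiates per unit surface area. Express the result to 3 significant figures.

I ≈ 6.02×10⁴ W/m²

Wien's law: T = b/λ_max = 2.898×10⁻³/2.855×10⁻⁶ = 1015.06 K.
Then I = σT⁴ = 5.670×10⁻⁸×(1015.06)⁴ = 6.02×10⁴ W/m².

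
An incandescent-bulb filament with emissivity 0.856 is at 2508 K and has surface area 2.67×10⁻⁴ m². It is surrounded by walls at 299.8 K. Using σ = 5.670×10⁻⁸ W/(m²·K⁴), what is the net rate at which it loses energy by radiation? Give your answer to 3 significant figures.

Net loss ≈ 513 W

Area A = 2.67×10⁻⁴ m².
Net radiated power P_net = εσA(T⁴ − T₀⁴) = 0.856×5.670×10⁻⁸×2.67×10⁻⁴×(2508⁴ − 299.8⁴).
T⁴ − T₀⁴ = 3.95649×10¹³ − 8.07842×10⁹ = 3.95568×10¹³ K⁴, so P_net = 513 W.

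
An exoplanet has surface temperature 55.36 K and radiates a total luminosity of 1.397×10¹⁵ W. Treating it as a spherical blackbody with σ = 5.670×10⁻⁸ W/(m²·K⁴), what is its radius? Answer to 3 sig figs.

L = 4πR²σT⁴ ⇒ R = √(L/(4πσT⁴)).
σT⁴ = 0.532559 W/m², so R = √(1.397×10¹⁵/(4π×0.532559)) = 1.44×10⁷ m.

R ≈ 1.44×10⁷ m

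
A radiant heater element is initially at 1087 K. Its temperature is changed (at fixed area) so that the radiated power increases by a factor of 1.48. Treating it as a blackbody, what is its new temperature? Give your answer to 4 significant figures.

P ∝ T⁴, so T₂/T₁ = (P₂/P₁)^(1/4) = (1.48)^(1/4) = 1.10297.
T₂ = 1087 × 1.10297 = 1199 K.

T₂ ≈ 1199 K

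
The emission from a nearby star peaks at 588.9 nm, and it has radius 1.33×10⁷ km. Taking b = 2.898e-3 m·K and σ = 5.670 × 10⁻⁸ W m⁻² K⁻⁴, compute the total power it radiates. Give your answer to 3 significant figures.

P ≈ 7.39×10²⁸ W

Wien's law: T = b/λ_max = 2.898×10⁻³/5.889×10⁻⁷ = 4921.04 K.
Surface area A = 4πR² = 4π(1.33×10¹⁰ m)² = 2.22287×10²¹ m².
Then P = σAT⁴ = 5.670×10⁻⁸×2.22287×10²¹×(4921.04)⁴ = 7.39×10²⁸ W.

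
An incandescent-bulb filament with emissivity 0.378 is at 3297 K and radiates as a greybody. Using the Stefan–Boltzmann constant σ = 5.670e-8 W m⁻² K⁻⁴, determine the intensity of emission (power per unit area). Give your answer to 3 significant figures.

Stefan–Boltzmann: I = εσT⁴ = 0.378 × 5.670×10⁻⁸ × (3297)⁴ = 2.53×10⁶ W/m².

I ≈ 2.53×10⁶ W/m²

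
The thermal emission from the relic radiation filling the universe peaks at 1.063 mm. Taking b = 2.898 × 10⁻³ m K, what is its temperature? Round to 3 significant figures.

Wien's law gives T = b/λ_max = (2.898×10⁻³ m·K)/(1.063×10⁻³ m) = 2.73 K.

T ≈ 2.73 K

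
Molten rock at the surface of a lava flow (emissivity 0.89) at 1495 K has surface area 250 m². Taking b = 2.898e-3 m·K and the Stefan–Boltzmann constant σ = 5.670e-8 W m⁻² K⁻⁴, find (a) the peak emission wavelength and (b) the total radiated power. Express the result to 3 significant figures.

λ_max ≈ 1.94×10³ nm; P ≈ 6.30×10⁷ W

(a) λ_max = b/T = 2.898×10⁻³/1495 = 1.938×10⁻⁶ m = 1.94×10³ nm.
Area A = 250 m².
(b) P = εσAT⁴ = 0.89×5.670×10⁻⁸×250×(1495)⁴ = 6.30×10⁷ W.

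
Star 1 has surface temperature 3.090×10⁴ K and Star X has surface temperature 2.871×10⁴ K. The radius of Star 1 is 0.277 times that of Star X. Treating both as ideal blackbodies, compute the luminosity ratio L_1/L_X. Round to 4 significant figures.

L ∝ R²T⁴, so L_1/L_X = (R_1/R_X)²(T_1/T_X)⁴ = (0.277)² × (3.090×10⁴/2.871×10⁴)⁴ = 0.076729 × 1.34184 = 0.1030.

L_1/L_X ≈ 0.1030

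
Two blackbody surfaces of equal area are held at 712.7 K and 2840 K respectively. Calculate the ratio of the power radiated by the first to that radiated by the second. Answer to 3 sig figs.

P₁/P₂ ≈ 3.97×10⁻³

With equal areas, P₁/P₂ = (T₁/T₂)⁴ = (712.7/2840)⁴ = 3.97×10⁻³.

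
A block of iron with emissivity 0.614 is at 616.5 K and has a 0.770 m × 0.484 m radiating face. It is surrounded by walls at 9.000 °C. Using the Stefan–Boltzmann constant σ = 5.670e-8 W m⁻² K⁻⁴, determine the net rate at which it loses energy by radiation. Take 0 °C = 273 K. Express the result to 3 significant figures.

Net loss ≈ 1.79×10³ W

Surroundings: T = 9.000 °C + 273 = 282.000 K.
Area A = 0.770 × 0.484 = 0.37268 m².
Net radiated power P_net = εσA(T⁴ − T₀⁴) = 0.614×5.670×10⁻⁸×0.37268×(616.5⁴ − 282.000⁴).
T⁴ − T₀⁴ = 1.44455×10¹¹ − 6.32407×10⁹ = 1.38131×10¹¹ K⁴, so P_net = 1.79×10³ W.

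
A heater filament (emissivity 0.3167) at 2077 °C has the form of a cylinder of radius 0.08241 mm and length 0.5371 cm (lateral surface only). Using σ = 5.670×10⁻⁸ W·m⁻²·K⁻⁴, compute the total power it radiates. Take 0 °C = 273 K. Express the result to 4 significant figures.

T = 2077 °C + 273 = 2350 K.
Lateral area A = 2πrL = 2π×8.241×10⁻⁵×5.371×10⁻³ = 2.78109×10⁻⁶ m².
P = εσAT⁴ = 0.3167 × 5.670×10⁻⁸ × 2.78109×10⁻⁶ × (2350)⁴ = 1.523 W.

P ≈ 1.523 W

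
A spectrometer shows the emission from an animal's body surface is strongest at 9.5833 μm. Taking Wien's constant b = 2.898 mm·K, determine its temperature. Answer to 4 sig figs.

T ≈ 302.4 K

Wien's law gives T = b/λ_max = (2.898×10⁻³ m·K)/(9.5833×10⁻⁶ m) = 302.4 K.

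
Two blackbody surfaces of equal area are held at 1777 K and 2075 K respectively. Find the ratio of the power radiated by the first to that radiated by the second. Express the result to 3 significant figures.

P₁/P₂ ≈ 0.538

With equal areas, P₁/P₂ = (T₁/T₂)⁴ = (1777/2075)⁴ = 0.538.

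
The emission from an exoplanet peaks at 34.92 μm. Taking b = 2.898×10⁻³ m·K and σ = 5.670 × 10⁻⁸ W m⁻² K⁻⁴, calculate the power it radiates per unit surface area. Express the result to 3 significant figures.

Wien's law: T = b/λ_max = 2.898×10⁻³/3.492×10⁻⁵ = 82.9897 K.
Then I = σT⁴ = 5.670×10⁻⁸×(82.9897)⁴ = 2.69 W/m².

I ≈ 2.69 W/m²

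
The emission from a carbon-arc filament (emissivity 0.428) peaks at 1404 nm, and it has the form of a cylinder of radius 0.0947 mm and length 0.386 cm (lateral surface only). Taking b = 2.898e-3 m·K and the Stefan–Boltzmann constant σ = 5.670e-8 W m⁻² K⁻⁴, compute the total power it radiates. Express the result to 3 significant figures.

Wien's law: T = b/λ_max = 2.898×10⁻³/1.404×10⁻⁶ = 2064.10 K.
Lateral area A = 2πrL = 2π×9.47×10⁻⁵×3.86×10⁻³ = 2.29677×10⁻⁶ m².
Then P = εσAT⁴ = 0.428×5.670×10⁻⁸×2.29677×10⁻⁶×(2064.10)⁴ = 1.01 W.

P ≈ 1.01 W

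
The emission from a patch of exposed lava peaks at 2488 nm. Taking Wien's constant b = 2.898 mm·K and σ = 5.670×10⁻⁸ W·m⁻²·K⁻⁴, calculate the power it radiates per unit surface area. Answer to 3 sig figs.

Wien's law: T = b/λ_max = 2.898×10⁻³/2.488×10⁻⁶ = 1164.79 K.
Then I = σT⁴ = 5.670×10⁻⁸×(1164.79)⁴ = 1.04×10⁵ W/m².

I ≈ 1.04×10⁵ W/m²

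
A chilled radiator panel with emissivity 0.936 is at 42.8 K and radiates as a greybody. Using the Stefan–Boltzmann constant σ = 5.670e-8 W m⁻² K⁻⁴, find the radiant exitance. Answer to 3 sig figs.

Stefan–Boltzmann: I = εσT⁴ = 0.936 × 5.670×10⁻⁸ × (42.8)⁴ = 0.178 W/m².

I ≈ 0.178 W/m²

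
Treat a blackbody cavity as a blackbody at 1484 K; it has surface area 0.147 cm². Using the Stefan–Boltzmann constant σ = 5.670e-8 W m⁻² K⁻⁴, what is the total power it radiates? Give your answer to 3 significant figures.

P ≈ 4.04 W

Area A = 0.147 cm² = 1.47×10⁻⁵ m².
P = σAT⁴ = 5.670×10⁻⁸ × 1.47×10⁻⁵ × (1484)⁴ = 4.04 W.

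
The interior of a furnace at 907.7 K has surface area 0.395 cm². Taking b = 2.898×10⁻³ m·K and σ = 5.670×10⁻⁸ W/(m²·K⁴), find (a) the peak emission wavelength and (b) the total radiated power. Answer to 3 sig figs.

λ_max ≈ 3.19 μm; P ≈ 1.52 W

(a) λ_max = b/T = 2.898×10⁻³/907.7 = 3.193×10⁻⁶ m = 3.19 μm.
Area A = 0.395 cm² = 3.95×10⁻⁵ m².
(b) P = σAT⁴ = 5.670×10⁻⁸×3.95×10⁻⁵×(907.7)⁴ = 1.52 W.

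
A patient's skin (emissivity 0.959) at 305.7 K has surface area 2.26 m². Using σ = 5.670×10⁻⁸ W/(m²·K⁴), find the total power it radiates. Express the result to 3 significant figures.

P ≈ 1.07×10³ W

Area A = 2.26 m².
P = εσAT⁴ = 0.959 × 5.670×10⁻⁸ × 2.26 × (305.7)⁴ = 1.07×10³ W.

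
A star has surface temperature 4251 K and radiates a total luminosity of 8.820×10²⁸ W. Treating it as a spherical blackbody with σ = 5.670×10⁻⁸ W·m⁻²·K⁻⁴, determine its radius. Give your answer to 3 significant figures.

R ≈ 1.95×10¹⁰ m

L = 4πR²σT⁴ ⇒ R = √(L/(4πσT⁴)).
σT⁴ = 1.85160×10⁷ W/m², so R = √(8.820×10²⁸/(4π×1.85160×10⁷)) = 1.95×10¹⁰ m.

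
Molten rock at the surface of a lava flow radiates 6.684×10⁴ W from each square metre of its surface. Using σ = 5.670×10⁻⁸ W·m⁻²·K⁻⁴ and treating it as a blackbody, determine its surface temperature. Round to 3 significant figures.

I = σT⁴, so T = (I/σ)^(1/4) = (6.684×10⁴/(5.670×10⁻⁸))^(1/4) = 1.04×10³ K.

T ≈ 1.04×10³ K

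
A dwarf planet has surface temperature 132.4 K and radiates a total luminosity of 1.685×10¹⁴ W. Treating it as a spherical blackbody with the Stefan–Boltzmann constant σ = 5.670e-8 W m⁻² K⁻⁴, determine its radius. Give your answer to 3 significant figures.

R ≈ 8.77×10⁵ m

L = 4πR²σT⁴ ⇒ R = √(L/(4πσT⁴)).
σT⁴ = 17.4235 W/m², so R = √(1.685×10¹⁴/(4π×17.4235)) = 8.77×10⁵ m.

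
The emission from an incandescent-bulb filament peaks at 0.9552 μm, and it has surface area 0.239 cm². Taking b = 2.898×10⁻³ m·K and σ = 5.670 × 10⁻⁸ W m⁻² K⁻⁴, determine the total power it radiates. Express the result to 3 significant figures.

P ≈ 115 W

Wien's law: T = b/λ_max = 2.898×10⁻³/9.552×10⁻⁷ = 3033.92 K.
Area A = 0.239 cm² = 2.39×10⁻⁵ m².
Then P = σAT⁴ = 5.670×10⁻⁸×2.39×10⁻⁵×(3033.92)⁴ = 115 W.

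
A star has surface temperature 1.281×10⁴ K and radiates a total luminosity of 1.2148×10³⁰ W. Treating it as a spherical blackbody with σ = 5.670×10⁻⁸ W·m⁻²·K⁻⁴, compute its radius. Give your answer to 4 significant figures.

R ≈ 7.957×10⁹ m

L = 4πR²σT⁴ ⇒ R = √(L/(4πσT⁴)).
σT⁴ = 1.52679×10⁹ W/m², so R = √(1.2148×10³⁰/(4π×1.52679×10⁹)) = 7.957×10⁹ m.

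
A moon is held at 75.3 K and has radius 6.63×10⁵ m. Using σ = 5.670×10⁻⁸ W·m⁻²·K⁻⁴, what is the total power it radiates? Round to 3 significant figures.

P ≈ 1.01×10¹³ W

Surface area A = 4πR² = 4π(6.63×10⁵ m)² = 5.52379×10¹² m².
P = σAT⁴ = 5.670×10⁻⁸ × 5.52379×10¹² × (75.3)⁴ = 1.01×10¹³ W.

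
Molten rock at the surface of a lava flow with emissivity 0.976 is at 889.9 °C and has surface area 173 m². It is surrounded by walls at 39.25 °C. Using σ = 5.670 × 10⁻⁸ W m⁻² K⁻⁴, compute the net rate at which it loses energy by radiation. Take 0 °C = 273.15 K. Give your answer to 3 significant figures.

T = 889.9 °C + 273.15 = 1163.05 K.
Surroundings: T = 39.25 °C + 273.15 = 312.40 K.
Area A = 173 m².
Net radiated power P_net = εσA(T⁴ − T₀⁴) = 0.976×5.670×10⁻⁸×173×(1163.05⁴ − 312.40⁴).
T⁴ − T₀⁴ = 1.82976×10¹² − 9.52454×10⁹ = 1.82024×10¹² K⁴, so P_net = 1.74×10⁷ W.

Net loss ≈ 1.74×10⁷ W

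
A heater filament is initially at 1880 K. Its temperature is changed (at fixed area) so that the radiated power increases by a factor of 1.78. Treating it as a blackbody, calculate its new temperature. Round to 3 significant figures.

T₂ ≈ 2.17×10³ K

P ∝ T⁴, so T₂/T₁ = (P₂/P₁)^(1/4) = (1.78)^(1/4) = 1.15506.
T₂ = 1880 × 1.15506 = 2.17×10³ K.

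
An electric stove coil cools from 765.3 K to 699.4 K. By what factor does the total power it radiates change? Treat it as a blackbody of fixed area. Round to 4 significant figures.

P ∝ T⁴, so P₂/P₁ = (T₂/T₁)⁴ = (699.4/765.3)⁴ = (0.913890)⁴ = 0.6976.

P₂/P₁ ≈ 0.6976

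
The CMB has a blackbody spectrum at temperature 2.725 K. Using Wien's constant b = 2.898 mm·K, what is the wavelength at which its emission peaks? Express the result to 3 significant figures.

Wien's displacement law: λ_max = b/T = (2.898×10⁻³ m·K)/(2.725 K) = 1.063×10⁻³ m.
That is 1.06×10⁻³ m, in the microwave range.

λ_max ≈ 1.06×10⁻³ m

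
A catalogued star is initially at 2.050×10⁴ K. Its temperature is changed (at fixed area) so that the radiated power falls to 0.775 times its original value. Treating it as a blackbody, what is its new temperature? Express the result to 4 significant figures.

P ∝ T⁴, so T₂/T₁ = (P₂/P₁)^(1/4) = (0.775)^(1/4) = 0.938265.
T₂ = 2.050×10⁴ × 0.938265 = 1.923×10⁴ K.

T₂ ≈ 1.923×10⁴ K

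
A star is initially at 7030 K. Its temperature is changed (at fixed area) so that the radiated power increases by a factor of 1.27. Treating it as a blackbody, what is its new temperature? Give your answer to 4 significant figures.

P ∝ T⁴, so T₂/T₁ = (P₂/P₁)^(1/4) = (1.27)^(1/4) = 1.06158.
T₂ = 7030 × 1.06158 = 7463 K.

T₂ ≈ 7463 K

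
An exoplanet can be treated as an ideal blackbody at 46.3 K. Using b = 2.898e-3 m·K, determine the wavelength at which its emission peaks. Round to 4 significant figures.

Wien's displacement law: λ_max = b/T = (2.898×10⁻³ m·K)/(46.3 K) = 6.2592×10⁻⁵ m.
That is 62.59 μm, in the infrared range.

λ_max ≈ 62.59 μm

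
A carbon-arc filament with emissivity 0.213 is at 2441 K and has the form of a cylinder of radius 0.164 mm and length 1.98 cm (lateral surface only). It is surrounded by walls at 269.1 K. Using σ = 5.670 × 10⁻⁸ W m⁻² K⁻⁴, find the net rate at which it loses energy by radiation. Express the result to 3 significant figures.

Lateral area A = 2πrL = 2π×1.64×10⁻⁴×0.0198 = 2.04028×10⁻⁵ m².
Net radiated power P_net = εσA(T⁴ − T₀⁴) = 0.213×5.670×10⁻⁸×2.04028×10⁻⁵×(2441⁴ − 269.1⁴).
T⁴ − T₀⁴ = 3.55035×10¹³ − 5.24390×10⁹ = 3.54983×10¹³ K⁴, so P_net = 8.75 W.

Net loss ≈ 8.75 W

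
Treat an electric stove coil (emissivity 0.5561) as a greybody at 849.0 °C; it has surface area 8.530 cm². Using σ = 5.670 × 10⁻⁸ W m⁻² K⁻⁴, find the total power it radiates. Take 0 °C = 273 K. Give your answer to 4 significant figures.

P ≈ 42.62 W

T = 849.0 °C + 273 = 1122.0 K.
Area A = 8.530 cm² = 8.530×10⁻⁴ m².
P = εσAT⁴ = 0.5561 × 5.670×10⁻⁸ × 8.530×10⁻⁴ × (1122.0)⁴ = 42.62 W.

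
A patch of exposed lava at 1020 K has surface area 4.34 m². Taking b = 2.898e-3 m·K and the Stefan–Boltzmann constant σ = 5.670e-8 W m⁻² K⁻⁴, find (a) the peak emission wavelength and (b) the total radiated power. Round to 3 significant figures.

(a) λ_max = b/T = 2.898×10⁻³/1020 = 2.841×10⁻⁶ m = 2.84 μm.
Area A = 4.34 m².
(b) P = σAT⁴ = 5.670×10⁻⁸×4.34×(1020)⁴ = 2.66×10⁵ W.

λ_max ≈ 2.84 μm; P ≈ 2.66×10⁵ W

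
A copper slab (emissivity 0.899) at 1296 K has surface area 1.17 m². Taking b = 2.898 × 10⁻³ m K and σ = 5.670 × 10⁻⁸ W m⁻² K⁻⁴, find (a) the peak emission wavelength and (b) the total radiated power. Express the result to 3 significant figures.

(a) λ_max = b/T = 2.898×10⁻³/1296 = 2.236×10⁻⁶ m = 2.24×10³ nm.
Area A = 1.17 m².
(b) P = εσAT⁴ = 0.899×5.670×10⁻⁸×1.17×(1296)⁴ = 1.68×10⁵ W.

λ_max ≈ 2.24×10³ nm; P ≈ 1.68×10⁵ W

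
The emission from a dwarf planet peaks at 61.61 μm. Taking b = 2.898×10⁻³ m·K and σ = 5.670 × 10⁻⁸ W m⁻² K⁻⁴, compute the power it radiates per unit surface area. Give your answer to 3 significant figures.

Wien's law: T = b/λ_max = 2.898×10⁻³/6.161×10⁻⁵ = 47.0378 K.
Then I = σT⁴ = 5.670×10⁻⁸×(47.0378)⁴ = 0.278 W/m².

I ≈ 0.278 W/m²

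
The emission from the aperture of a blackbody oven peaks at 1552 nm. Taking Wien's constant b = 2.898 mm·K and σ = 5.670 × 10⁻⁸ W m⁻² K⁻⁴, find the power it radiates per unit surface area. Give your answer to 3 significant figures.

Wien's law: T = b/λ_max = 2.898×10⁻³/1.552×10⁻⁶ = 1867.27 K.
Then I = σT⁴ = 5.670×10⁻⁸×(1867.27)⁴ = 6.89×10⁵ W/m².

I ≈ 6.89×10⁵ W/m²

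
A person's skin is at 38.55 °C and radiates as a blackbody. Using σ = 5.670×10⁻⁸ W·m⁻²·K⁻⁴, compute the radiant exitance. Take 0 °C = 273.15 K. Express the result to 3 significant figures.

I ≈ 535 W/m²

T = 38.55 °C + 273.15 = 311.70 K.
Stefan–Boltzmann: I = σT⁴ = 5.670×10⁻⁸ × (311.70)⁴ = 535 W/m².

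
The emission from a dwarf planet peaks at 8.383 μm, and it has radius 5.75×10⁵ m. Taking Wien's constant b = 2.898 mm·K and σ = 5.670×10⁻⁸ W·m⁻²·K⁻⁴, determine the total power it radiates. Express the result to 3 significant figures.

Wien's law: T = b/λ_max = 2.898×10⁻³/8.383×10⁻⁶ = 345.700 K.
Surface area A = 4πR² = 4π(5.75×10⁵ m)² = 4.15476×10¹² m².
Then P = σAT⁴ = 5.670×10⁻⁸×4.15476×10¹²×(345.700)⁴ = 3.36×10¹⁵ W.

P ≈ 3.36×10¹⁵ W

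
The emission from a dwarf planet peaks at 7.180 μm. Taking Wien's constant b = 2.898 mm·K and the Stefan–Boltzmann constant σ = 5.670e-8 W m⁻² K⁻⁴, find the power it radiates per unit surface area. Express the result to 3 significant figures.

Wien's law: T = b/λ_max = 2.898×10⁻³/7.180×10⁻⁶ = 403.621 K.
Then I = σT⁴ = 5.670×10⁻⁸×(403.621)⁴ = 1.50×10³ W/m².

I ≈ 1.50×10³ W/m²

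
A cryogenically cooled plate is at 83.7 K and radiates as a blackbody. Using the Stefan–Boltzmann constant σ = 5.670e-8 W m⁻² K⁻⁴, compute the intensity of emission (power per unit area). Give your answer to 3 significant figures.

Stefan–Boltzmann: I = σT⁴ = 5.670×10⁻⁸ × (83.7)⁴ = 2.78 W/m².

I ≈ 2.78 W/m²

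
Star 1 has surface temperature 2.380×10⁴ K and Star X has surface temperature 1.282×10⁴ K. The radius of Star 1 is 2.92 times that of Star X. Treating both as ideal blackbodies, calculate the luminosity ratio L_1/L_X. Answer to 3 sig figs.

L_1/L_X ≈ 101

L ∝ R²T⁴, so L_1/L_X = (R_1/R_X)²(T_1/T_X)⁴ = (2.92)² × (2.380×10⁴/1.282×10⁴)⁴ = 8.5264 × 11.8783 = 101.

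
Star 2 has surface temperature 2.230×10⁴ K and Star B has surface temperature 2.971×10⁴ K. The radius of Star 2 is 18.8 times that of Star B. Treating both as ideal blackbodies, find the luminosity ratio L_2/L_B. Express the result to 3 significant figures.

L_2/L_B ≈ 112

L ∝ R²T⁴, so L_2/L_B = (R_2/R_B)²(T_2/T_B)⁴ = (18.8)² × (2.230×10⁴/2.971×10⁴)⁴ = 353.44 × 0.317401 = 112.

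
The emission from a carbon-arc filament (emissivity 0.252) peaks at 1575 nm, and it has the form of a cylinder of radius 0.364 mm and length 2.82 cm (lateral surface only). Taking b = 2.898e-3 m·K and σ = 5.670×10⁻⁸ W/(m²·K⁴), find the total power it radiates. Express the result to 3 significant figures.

P ≈ 10.6 W

Wien's law: T = b/λ_max = 2.898×10⁻³/1.575×10⁻⁶ = 1840.00 K.
Lateral area A = 2πrL = 2π×3.64×10⁻⁴×0.0282 = 6.44956×10⁻⁵ m².
Then P = εσAT⁴ = 0.252×5.670×10⁻⁸×6.44956×10⁻⁵×(1840.00)⁴ = 10.6 W.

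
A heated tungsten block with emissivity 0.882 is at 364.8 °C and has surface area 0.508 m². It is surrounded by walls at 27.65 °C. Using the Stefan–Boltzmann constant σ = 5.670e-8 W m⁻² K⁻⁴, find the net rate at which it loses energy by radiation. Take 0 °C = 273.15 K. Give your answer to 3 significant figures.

Net loss ≈ 4.00×10³ W

T = 364.8 °C + 273.15 = 637.95 K.
Surroundings: T = 27.65 °C + 273.15 = 300.80 K.
Area A = 0.508 m².
Net radiated power P_net = εσA(T⁴ − T₀⁴) = 0.882×5.670×10⁻⁸×0.508×(637.95⁴ − 300.80⁴).
T⁴ − T₀⁴ = 1.65633×10¹¹ − 8.18675×10⁹ = 1.57446×10¹¹ K⁴, so P_net = 4.00×10³ W.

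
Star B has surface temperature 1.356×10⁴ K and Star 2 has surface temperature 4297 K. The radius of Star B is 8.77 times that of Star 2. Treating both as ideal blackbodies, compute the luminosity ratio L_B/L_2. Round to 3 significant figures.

L_B/L_2 ≈ 7.63×10³

L ∝ R²T⁴, so L_B/L_2 = (R_B/R_2)²(T_B/T_2)⁴ = (8.77)² × (1.356×10⁴/4297)⁴ = 76.9129 × 99.1693 = 7.63×10³.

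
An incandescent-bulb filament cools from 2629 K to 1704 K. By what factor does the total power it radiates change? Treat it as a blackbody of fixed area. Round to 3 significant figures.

P₂/P₁ ≈ 0.176

P ∝ T⁴, so P₂/P₁ = (T₂/T₁)⁴ = (1704/2629)⁴ = (0.648155)⁴ = 0.176.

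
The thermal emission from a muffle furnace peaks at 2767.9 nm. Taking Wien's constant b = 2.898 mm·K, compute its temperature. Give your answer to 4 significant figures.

Wien's law gives T = b/λ_max = (2.898×10⁻³ m·K)/(2.7679×10⁻⁶ m) = 1047 K.

T ≈ 1047 K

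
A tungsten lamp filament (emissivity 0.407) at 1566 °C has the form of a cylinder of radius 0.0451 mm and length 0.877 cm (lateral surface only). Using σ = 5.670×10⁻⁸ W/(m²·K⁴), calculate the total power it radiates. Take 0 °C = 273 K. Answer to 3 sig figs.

T = 1566 °C + 273 = 1839 K.
Lateral area A = 2πrL = 2π×4.51×10⁻⁵×8.77×10⁻³ = 2.48517×10⁻⁶ m².
P = εσAT⁴ = 0.407 × 5.670×10⁻⁸ × 2.48517×10⁻⁶ × (1839)⁴ = 0.656 W.

P ≈ 0.656 W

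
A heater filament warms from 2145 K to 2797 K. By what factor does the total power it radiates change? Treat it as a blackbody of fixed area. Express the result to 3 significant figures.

P ∝ T⁴, so P₂/P₁ = (T₂/T₁)⁴ = (2797/2145)⁴ = (1.30396)⁴ = 2.89.

P₂/P₁ ≈ 2.89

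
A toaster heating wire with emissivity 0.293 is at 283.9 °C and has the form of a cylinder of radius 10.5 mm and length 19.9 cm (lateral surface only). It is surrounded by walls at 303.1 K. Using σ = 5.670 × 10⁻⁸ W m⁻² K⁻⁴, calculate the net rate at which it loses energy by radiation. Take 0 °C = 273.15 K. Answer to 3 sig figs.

T = 283.9 °C + 273.15 = 557.05 K.
Lateral area A = 2πrL = 2π×0.0105×0.199 = 0.0131287 m².
Net radiated power P_net = εσA(T⁴ − T₀⁴) = 0.293×5.670×10⁻⁸×0.0131287×(557.05⁴ − 303.1⁴).
T⁴ − T₀⁴ = 9.62890×10¹⁰ − 8.44003×10⁹ = 8.78490×10¹⁰ K⁴, so P_net = 19.2 W.

Net loss ≈ 19.2 W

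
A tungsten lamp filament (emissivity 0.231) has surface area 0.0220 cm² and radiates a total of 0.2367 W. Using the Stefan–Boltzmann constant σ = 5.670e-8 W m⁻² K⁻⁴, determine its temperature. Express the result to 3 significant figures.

Area A = 0.0220 cm² = 2.20×10⁻⁶ m².
P = εσAT⁴ ⇒ T = (P/(εσA))^(1/4) = (0.2367/(0.231×5.670×10⁻⁸×2.20×10⁻⁶))^(1/4) = 1.69×10³ K.

T ≈ 1.69×10³ K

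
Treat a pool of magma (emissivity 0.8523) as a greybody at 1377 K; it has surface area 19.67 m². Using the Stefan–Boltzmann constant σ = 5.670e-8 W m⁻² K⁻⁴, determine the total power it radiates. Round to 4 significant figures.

P ≈ 3.418×10⁶ W

Area A = 19.67 m².
P = εσAT⁴ = 0.8523 × 5.670×10⁻⁸ × 19.67 × (1377)⁴ = 3.418×10⁶ W.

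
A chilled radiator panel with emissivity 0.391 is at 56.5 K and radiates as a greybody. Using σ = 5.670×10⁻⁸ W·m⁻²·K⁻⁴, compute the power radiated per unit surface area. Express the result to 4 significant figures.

I ≈ 0.2259 W/m²

Stefan–Boltzmann: I = εσT⁴ = 0.391 × 5.670×10⁻⁸ × (56.5)⁴ = 0.2259 W/m².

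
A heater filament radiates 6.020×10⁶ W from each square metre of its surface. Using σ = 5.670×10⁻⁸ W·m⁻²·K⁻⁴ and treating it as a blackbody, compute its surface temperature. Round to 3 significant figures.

I = σT⁴, so T = (I/σ)^(1/4) = (6.020×10⁶/(5.670×10⁻⁸))^(1/4) = 3.21×10³ K.

T ≈ 3.21×10³ K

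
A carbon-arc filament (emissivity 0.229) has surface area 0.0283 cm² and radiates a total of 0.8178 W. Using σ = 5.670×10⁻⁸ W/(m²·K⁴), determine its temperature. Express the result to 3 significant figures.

T ≈ 2.17×10³ K

Area A = 0.0283 cm² = 2.83×10⁻⁶ m².
P = εσAT⁴ ⇒ T = (P/(εσA))^(1/4) = (0.8178/(0.229×5.670×10⁻⁸×2.83×10⁻⁶))^(1/4) = 2.17×10³ K.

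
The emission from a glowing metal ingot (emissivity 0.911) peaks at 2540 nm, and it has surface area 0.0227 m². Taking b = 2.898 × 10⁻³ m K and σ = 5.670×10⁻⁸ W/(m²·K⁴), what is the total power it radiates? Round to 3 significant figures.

Wien's law: T = b/λ_max = 2.898×10⁻³/2.540×10⁻⁶ = 1140.94 K.
Area A = 0.0227 m².
Then P = εσAT⁴ = 0.911×5.670×10⁻⁸×0.0227×(1140.94)⁴ = 1.99×10³ W.

P ≈ 1.99×10³ W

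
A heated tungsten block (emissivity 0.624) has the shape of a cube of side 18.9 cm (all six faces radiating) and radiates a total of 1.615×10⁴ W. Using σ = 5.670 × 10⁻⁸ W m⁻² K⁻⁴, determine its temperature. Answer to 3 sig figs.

Area A = 6s² = 6×(0.189 m)² = 0.214326 m².
P = εσAT⁴ ⇒ T = (P/(εσA))^(1/4) = (1.615×10⁴/(0.624×5.670×10⁻⁸×0.214326))^(1/4) = 1.21×10³ K.

T ≈ 1.21×10³ K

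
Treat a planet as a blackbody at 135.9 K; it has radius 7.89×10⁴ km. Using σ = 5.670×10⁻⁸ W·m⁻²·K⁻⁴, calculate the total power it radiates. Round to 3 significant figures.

P ≈ 1.51×10¹⁸ W

Surface area A = 4πR² = 4π(7.89×10⁷ m)² = 7.82283×10¹⁶ m².
P = σAT⁴ = 5.670×10⁻⁸ × 7.82283×10¹⁶ × (135.9)⁴ = 1.51×10¹⁸ W.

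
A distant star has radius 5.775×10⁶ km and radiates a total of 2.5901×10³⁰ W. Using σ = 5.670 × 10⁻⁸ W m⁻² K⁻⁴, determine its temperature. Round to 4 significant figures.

T ≈ 1.817×10⁴ K

Surface area A = 4πR² = 4π(5.775×10⁹ m)² = 4.19096×10²⁰ m².
P = σAT⁴ ⇒ T = (P/(σA))^(1/4) = (2.5901×10³⁰/(5.670×10⁻⁸×4.19096×10²⁰))^(1/4) = 1.817×10⁴ K.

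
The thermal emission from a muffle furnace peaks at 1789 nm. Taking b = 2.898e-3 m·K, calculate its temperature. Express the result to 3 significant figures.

T ≈ 1.62×10³ K

Wien's law gives T = b/λ_max = (2.898×10⁻³ m·K)/(1.789×10⁻⁶ m) = 1.62×10³ K.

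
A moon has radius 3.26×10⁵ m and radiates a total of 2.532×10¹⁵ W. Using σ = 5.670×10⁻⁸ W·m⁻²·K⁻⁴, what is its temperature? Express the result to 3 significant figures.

T ≈ 428 K

Surface area A = 4πR² = 4π(3.26×10⁵ m)² = 1.33550×10¹² m².
P = σAT⁴ ⇒ T = (P/(σA))^(1/4) = (2.532×10¹⁵/(5.670×10⁻⁸×1.33550×10¹²))^(1/4) = 428 K.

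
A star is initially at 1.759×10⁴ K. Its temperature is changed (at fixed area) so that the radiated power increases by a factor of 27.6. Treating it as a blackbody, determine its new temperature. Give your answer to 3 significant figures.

P ∝ T⁴, so T₂/T₁ = (P₂/P₁)^(1/4) = (27.6)^(1/4) = 2.29207.
T₂ = 1.759×10⁴ × 2.29207 = 4.03×10⁴ K.

T₂ ≈ 4.03×10⁴ K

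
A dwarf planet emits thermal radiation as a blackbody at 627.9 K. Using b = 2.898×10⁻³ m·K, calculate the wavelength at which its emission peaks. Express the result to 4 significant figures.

Wien's displacement law: λ_max = b/T = (2.898×10⁻³ m·K)/(627.9 K) = 4.6154×10⁻⁶ m.
That is 4.615 μm, in the infrared range.

λ_max ≈ 4.615 μm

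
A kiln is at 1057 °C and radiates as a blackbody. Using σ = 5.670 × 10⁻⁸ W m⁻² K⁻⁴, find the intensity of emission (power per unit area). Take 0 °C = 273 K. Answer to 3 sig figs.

I ≈ 1.77×10⁵ W/m²

T = 1057 °C + 273 = 1330 K.
Stefan–Boltzmann: I = σT⁴ = 5.670×10⁻⁸ × (1330)⁴ = 1.77×10⁵ W/m².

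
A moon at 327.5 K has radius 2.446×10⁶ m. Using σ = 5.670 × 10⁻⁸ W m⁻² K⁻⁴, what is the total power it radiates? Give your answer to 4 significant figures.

Surface area A = 4πR² = 4π(2.446×10⁶ m)² = 7.51835×10¹³ m².
P = σAT⁴ = 5.670×10⁻⁸ × 7.51835×10¹³ × (327.5)⁴ = 4.904×10¹⁶ W.

P ≈ 4.904×10¹⁶ W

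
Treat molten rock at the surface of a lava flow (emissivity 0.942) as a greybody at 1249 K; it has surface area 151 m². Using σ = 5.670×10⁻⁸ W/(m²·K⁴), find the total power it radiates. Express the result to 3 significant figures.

Area A = 151 m².
P = εσAT⁴ = 0.942 × 5.670×10⁻⁸ × 151 × (1249)⁴ = 1.96×10⁷ W.

P ≈ 1.96×10⁷ W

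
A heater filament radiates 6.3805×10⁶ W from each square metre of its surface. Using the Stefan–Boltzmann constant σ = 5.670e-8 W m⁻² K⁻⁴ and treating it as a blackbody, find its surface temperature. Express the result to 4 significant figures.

I = σT⁴, so T = (I/σ)^(1/4) = (6.3805×10⁶/(5.670×10⁻⁸))^(1/4) = 3257 K.

T ≈ 3257 K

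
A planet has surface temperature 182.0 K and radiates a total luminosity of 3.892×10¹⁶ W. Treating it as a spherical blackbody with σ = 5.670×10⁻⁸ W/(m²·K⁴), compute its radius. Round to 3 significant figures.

R ≈ 7.06×10⁶ m

L = 4πR²σT⁴ ⇒ R = √(L/(4πσT⁴)).
σT⁴ = 62.2112 W/m², so R = √(3.892×10¹⁶/(4π×62.2112)) = 7.06×10⁶ m.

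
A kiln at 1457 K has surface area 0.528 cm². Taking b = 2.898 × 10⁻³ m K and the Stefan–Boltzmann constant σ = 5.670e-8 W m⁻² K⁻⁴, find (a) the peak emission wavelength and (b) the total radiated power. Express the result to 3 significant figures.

(a) λ_max = b/T = 2.898×10⁻³/1457 = 1.989×10⁻⁶ m = 1.99 μm.
Area A = 0.528 cm² = 5.28×10⁻⁵ m².
(b) P = σAT⁴ = 5.670×10⁻⁸×5.28×10⁻⁵×(1457)⁴ = 13.5 W.

λ_max ≈ 1.99 μm; P ≈ 13.5 W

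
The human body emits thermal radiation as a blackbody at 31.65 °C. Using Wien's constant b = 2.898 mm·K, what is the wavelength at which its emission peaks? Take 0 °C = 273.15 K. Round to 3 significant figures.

λ_max ≈ 9.51 μm

T = 31.65 °C + 273.15 = 304.80 K.
Wien's displacement law: λ_max = b/T = (2.898×10⁻³ m·K)/(304.80 K) = 9.508×10⁻⁶ m.
That is 9.51 μm, in the infrared range.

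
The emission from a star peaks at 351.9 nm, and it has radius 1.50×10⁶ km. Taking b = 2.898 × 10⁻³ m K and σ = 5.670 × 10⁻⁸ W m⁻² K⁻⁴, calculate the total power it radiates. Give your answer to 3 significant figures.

P ≈ 7.37×10²⁷ W

Wien's law: T = b/λ_max = 2.898×10⁻³/3.519×10⁻⁷ = 8235.29 K.
Surface area A = 4πR² = 4π(1.50×10⁹ m)² = 2.82743×10¹⁹ m².
Then P = σAT⁴ = 5.670×10⁻⁸×2.82743×10¹⁹×(8235.29)⁴ = 7.37×10²⁷ W.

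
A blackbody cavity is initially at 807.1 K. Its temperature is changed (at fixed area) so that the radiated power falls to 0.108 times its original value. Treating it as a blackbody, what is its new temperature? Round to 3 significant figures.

T₂ ≈ 463 K

P ∝ T⁴, so T₂/T₁ = (P₂/P₁)^(1/4) = (0.108)^(1/4) = 0.573266.
T₂ = 807.1 × 0.573266 = 463 K.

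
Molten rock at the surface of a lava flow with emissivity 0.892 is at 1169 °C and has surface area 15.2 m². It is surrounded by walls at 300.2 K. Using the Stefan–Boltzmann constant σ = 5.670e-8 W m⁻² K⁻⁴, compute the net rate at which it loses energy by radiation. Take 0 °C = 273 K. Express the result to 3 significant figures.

Net loss ≈ 3.32×10⁶ W

T = 1169 °C + 273 = 1442 K.
Area A = 15.2 m².
Net radiated power P_net = εσA(T⁴ − T₀⁴) = 0.892×5.670×10⁻⁸×15.2×(1442⁴ − 300.2⁴).
T⁴ − T₀⁴ = 4.32375×10¹² − 8.12162×10⁹ = 4.31563×10¹² K⁴, so P_net = 3.32×10⁶ W.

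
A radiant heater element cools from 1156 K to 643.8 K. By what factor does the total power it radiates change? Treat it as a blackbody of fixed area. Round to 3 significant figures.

P₂/P₁ ≈ 0.0962

P ∝ T⁴, so P₂/P₁ = (T₂/T₁)⁴ = (643.8/1156)⁴ = (0.556920)⁴ = 0.0962.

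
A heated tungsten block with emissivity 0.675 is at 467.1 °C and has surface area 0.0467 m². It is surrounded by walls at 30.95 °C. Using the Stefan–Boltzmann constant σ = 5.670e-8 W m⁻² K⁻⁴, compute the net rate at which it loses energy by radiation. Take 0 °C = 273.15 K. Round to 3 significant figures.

Net loss ≈ 521 W

T = 467.1 °C + 273.15 = 740.25 K.
Surroundings: T = 30.95 °C + 273.15 = 304.10 K.
Area A = 0.0467 m².
Net radiated power P_net = εσA(T⁴ − T₀⁴) = 0.675×5.670×10⁻⁸×0.0467×(740.25⁴ − 304.10⁴).
T⁴ − T₀⁴ = 3.00271×10¹¹ − 8.55196×10⁹ = 2.91719×10¹¹ K⁴, so P_net = 521 W.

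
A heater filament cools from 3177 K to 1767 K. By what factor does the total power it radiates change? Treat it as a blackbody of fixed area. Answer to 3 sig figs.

P ∝ T⁴, so P₂/P₁ = (T₂/T₁)⁴ = (1767/3177)⁴ = (0.556185)⁴ = 0.0957.

P₂/P₁ ≈ 0.0957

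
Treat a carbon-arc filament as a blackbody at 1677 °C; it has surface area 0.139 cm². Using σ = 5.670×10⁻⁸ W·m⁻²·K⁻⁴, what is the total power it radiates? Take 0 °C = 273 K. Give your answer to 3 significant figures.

T = 1677 °C + 273 = 1950 K.
Area A = 0.139 cm² = 1.39×10⁻⁵ m².
P = σAT⁴ = 5.670×10⁻⁸ × 1.39×10⁻⁵ × (1950)⁴ = 11.4 W.

P ≈ 11.4 W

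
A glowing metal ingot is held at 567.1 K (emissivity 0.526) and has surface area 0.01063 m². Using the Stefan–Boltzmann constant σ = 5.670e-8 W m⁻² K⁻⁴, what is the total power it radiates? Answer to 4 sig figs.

Area A = 0.01063 m².
P = εσAT⁴ = 0.526 × 5.670×10⁻⁸ × 0.01063 × (567.1)⁴ = 32.79 W.

P ≈ 32.79 W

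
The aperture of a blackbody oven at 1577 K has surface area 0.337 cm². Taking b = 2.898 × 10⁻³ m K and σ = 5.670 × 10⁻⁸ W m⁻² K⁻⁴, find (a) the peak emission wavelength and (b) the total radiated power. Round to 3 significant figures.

λ_max ≈ 1.84×10³ nm; P ≈ 11.8 W

(a) λ_max = b/T = 2.898×10⁻³/1577 = 1.838×10⁻⁶ m = 1.84×10³ nm.
Area A = 0.337 cm² = 3.37×10⁻⁵ m².
(b) P = σAT⁴ = 5.670×10⁻⁸×3.37×10⁻⁵×(1577)⁴ = 11.8 W.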